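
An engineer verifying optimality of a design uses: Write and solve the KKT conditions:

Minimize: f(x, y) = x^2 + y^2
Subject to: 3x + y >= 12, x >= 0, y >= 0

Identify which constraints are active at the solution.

KKT conditions for min x^2 + y^2 s.t. 3x + 1y >= 12, x >= 0, y >= 0:
Stationarity: 2x = mu*3 + mu_x, 2y = mu*1 + mu_y, with mu, mu_x, mu_y >= 0
Complementary slackness: mu*(3x + y - 12) = 0, mu_x*x = 0, mu_y*y = 0
(0, 0) is infeasible (3*0 + 1*0 < 12), so if mu = 0 stationarity would force x = mu_x/2 >= 0, y = mu_y/2 >= 0 with mu_x*x = mu_y*y = 0, i.e. x = y = 0: contradiction. Hence mu > 0 and 3x + y = 12 is active.
Try x > 0, y > 0 (so mu_x = mu_y = 0): x = 3*mu/2, y = 1*mu/2
Substitute: 3*(3*mu/2) + 1*(1*mu/2) = 12
  mu*10/2 = 12 => mu = 12/5
x* = 18/5 > 0, y* = 6/5 > 0, consistent with mu_x = mu_y = 0.
f is convex and the constraints are linear, so this KKT point is the global minimum.
f* = 72/5
Active constraints: 3x + y >= 12 (holds with equality, mu = 12/5 > 0); x >= 0 and y >= 0 are inactive (mu_x = mu_y = 0).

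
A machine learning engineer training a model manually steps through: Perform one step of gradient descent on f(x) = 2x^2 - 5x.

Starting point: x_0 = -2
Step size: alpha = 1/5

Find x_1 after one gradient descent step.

f(x) = 2x^2 - 5x
f'(x) = 4x - 5
f'(-2) = 4*-2 + (-5) = -13
x_1 = x_0 - alpha * f'(x_0) = -2 - 1/5 * -13 = 3/5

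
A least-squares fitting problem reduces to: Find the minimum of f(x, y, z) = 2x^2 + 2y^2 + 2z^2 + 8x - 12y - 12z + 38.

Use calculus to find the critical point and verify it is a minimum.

f(x,y,z) = 2x^2 + 2y^2 + 2z^2 + 8x - 12y - 12z + 38
df/dx = 4x + (8) = 0 => x = -2
df/dy = 4y + (-12) = 0 => y = 3
df/dz = 4z + (-12) = 0 => z = 3
f(-2,3,3) = 2*(-2)^2 + 2*(3)^2 + 2*(3)^2 + 8*(-2) + -12*(3) + -12*(3) + 38 = -6
Hessian is diagonal with entries 4, 4, 4 > 0, confirmed minimum.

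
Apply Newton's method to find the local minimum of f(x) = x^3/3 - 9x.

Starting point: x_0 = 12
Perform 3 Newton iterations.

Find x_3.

f(x) = x^3/3 - 9x
f'(x) = x^2 - 9, f''(x) = 2x
Newton update: x_{n+1} = x_n - (x_n^2 - 9)/(2*x_n)
Step 1: x_0 = 12, f'=135, f''=24, x_1 = 51/8
Step 2: x_1 = 51/8, f'=2025/64, f''=51/4, x_2 = 1059/272
Step 3: x_2 = 1059/272, f'=455625/73984, f''=1059/136, x_3 = 595779/192032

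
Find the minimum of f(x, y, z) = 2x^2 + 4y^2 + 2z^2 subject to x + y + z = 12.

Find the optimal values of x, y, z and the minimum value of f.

Using Lagrange multipliers on f = 2x^2 + 4y^2 + 2z^2 with constraint x + y + z = 12:
Conditions: 2*2*x = lambda, 2*4*y = lambda, 2*2*z = lambda
So x = lambda/4, y = lambda/8, z = lambda/4
Substituting into constraint: lambda * (5/8) = 12
lambda = 96/5
x = 24/5, y = 12/5, z = 24/5
Minimum value = 576/5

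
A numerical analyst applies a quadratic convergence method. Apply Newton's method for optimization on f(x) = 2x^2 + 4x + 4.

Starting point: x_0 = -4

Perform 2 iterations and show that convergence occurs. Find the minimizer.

f(x) = 2x^2 + 4x + 4, f'(x) = 4x + (4), f''(x) = 4
Step 1: f'(-4) = -12, x_1 = -4 - -12/4 = -1
Step 2: f'(-1) = 0, x_2 = -1 (converged)
Newton's method converges in 1 step for quadratics.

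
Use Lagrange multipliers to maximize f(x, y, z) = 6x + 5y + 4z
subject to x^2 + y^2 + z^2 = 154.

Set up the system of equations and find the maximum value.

Lagrange conditions: 6 = 2*lambda*x, 5 = 2*lambda*y, 4 = 2*lambda*z
So x:6 = y:5 = z:4, i.e. x = 6t, y = 5t, z = 4t
Constraint: t^2*(6^2 + 5^2 + 4^2) = 154
  t^2 * 77 = 154  =>  t = sqrt(2)
Maximum = 6*6t + 5*5t + 4*4t = 77*sqrt(2) = sqrt(11858)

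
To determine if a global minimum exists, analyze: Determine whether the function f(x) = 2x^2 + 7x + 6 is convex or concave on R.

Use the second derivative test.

f(x) = 2x^2 + 7x + 6
f'(x) = 4x + 7
f''(x) = 4
Since f''(x) = 4 > 0 for all x, f is convex on R.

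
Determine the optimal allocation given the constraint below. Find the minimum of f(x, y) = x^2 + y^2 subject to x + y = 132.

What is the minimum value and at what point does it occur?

Substitute y = 132 - x into f(x,y) = x^2 + y^2:
g(x) = x^2 + (132 - x)^2 = 2x^2 - 264x + 17424
g'(x) = 4x - 264 = 0  =>  x = 66
y = 132 - 66 = 66
Minimum value = 66^2 + 66^2 = 8712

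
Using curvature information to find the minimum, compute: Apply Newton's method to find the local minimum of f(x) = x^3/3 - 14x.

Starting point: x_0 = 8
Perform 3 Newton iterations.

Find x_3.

f(x) = x^3/3 - 14x
f'(x) = x^2 - 14, f''(x) = 2x
Newton update: x_{n+1} = x_n - (x_n^2 - 14)/(2*x_n)
Step 1: x_0 = 8, f'=50, f''=16, x_1 = 39/8
Step 2: x_1 = 39/8, f'=625/64, f''=39/4, x_2 = 2417/624
Step 3: x_2 = 2417/624, f'=390625/389376, f''=2417/312, x_3 = 11293153/3016416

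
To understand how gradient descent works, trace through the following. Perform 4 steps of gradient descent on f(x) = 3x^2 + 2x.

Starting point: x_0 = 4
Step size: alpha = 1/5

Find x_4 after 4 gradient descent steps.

f(x) = 3x^2 + 2x, f'(x) = 6x + (2)
Step 1: f'(4) = 26, x_1 = 4 - 1/5 * 26 = -6/5
Step 2: f'(-6/5) = -26/5, x_2 = -6/5 - 1/5 * -26/5 = -4/25
Step 3: f'(-4/25) = 26/25, x_3 = -4/25 - 1/5 * 26/25 = -46/125
Step 4: f'(-46/125) = -26/125, x_4 = -46/125 - 1/5 * -26/125 = -204/625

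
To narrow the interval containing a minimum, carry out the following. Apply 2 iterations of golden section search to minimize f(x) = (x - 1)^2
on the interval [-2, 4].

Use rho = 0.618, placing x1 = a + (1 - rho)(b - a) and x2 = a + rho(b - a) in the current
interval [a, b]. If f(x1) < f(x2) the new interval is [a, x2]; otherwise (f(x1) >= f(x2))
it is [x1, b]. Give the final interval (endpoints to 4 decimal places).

Golden section search for min of f(x) = (x - 1)^2 on [-2, 4].
Each step: x1 = a + (1 - rho)(b - a), x2 = a + rho(b - a); if f(x1) < f(x2) keep [a, x2], otherwise keep [x1, b].
Step 1: [-2.0000, 4.0000], x1=0.2920 (f=0.5013), x2=1.7080 (f=0.5013); f(x1) = f(x2) (tie, not '<') => keep [0.2920, 4.0000]
Step 2: [0.2920, 4.0000], x1=1.7085 (f=0.5019), x2=2.5835 (f=2.5076); f(x1) < f(x2) => keep [0.2920, 2.5835]
Final interval: [0.2920, 2.5835]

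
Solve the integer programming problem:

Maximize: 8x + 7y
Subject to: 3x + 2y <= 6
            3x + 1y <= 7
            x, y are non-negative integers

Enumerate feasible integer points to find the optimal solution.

Constraint 1: 3x + 2y <= 6
Constraint 2: 3x + 1y <= 7
Feasible x range (need y >= 0): 0 <= x <= min(6/3, 7/3) => x in {0, ..., 2}.
Enumerate feasible integer points row by row (the coefficient of y is 7 > 0, so for each x the largest feasible y gives the best value):
  x = 0: y <= min((6 - 3*0)/2, (7 - 3*0)/1) => y in {0, ..., 3}; best 8*0 + 7*3 = 21
  x = 1: y <= min((6 - 3*1)/2, (7 - 3*1)/1) => y in {0, ..., 1}; best 8*1 + 7*1 = 15
  x = 2: y <= min((6 - 3*2)/2, (7 - 3*2)/1) => y in {0}; best 8*2 + 7*0 = 16
The maximum 8x + 7y = 21 is achieved at x = 0, y = 3.
Check: 3*0 + 2*3 = 6 <= 6 and 3*0 + 1*3 = 3 <= 7.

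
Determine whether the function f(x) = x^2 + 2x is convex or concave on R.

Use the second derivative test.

f(x) = x^2 + 2x
f'(x) = 2x + 2
f''(x) = 2
Since f''(x) = 2 > 0 for all x, f is convex on R.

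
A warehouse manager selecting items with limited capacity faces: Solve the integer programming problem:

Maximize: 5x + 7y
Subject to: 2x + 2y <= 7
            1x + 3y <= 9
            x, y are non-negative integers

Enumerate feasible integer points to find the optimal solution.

Constraint 1: 2x + 2y <= 7
Constraint 2: 1x + 3y <= 9
Feasible x range (need y >= 0): 0 <= x <= min(7/2, 9/1) => x in {0, ..., 3}.
Enumerate feasible integer points row by row (the coefficient of y is 7 > 0, so for each x the largest feasible y gives the best value):
  x = 0: y <= min((7 - 2*0)/2, (9 - 1*0)/3) => y in {0, ..., 3}; best 5*0 + 7*3 = 21
  x = 1: y <= min((7 - 2*1)/2, (9 - 1*1)/3) => y in {0, ..., 2}; best 5*1 + 7*2 = 19
  x = 2: y <= min((7 - 2*2)/2, (9 - 1*2)/3) => y in {0, ..., 1}; best 5*2 + 7*1 = 17
  x = 3: y <= min((7 - 2*3)/2, (9 - 1*3)/3) => y in {0}; best 5*3 + 7*0 = 15
The maximum 5x + 7y = 21 is achieved at x = 0, y = 3.
Check: 2*0 + 2*3 = 6 <= 7 and 1*0 + 3*3 = 9 <= 9.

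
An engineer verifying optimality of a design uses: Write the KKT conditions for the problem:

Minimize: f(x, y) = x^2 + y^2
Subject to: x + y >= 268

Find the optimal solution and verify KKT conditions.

KKT conditions for min x^2 + y^2 s.t. x + y >= 268:
Stationarity: 2x = mu, 2y = mu
So x = y = mu/2.
Complementary slackness: mu*(x + y - 268) = 0
Primal feasibility: x + y >= 268; dual feasibility: mu >= 0
If mu = 0 then x = y = 0, but 0 + 0 < 268 is infeasible, so the constraint is active.
Constraint active: x + y = 2*(mu/2) = 268 => mu = 268
x = y = 134, f = 35912
Verify: stationarity 2*134 = 268 = mu; primal 134 + 134 = 268 >= 268; dual mu = 268 >= 0; complementary slackness 268*(268 - 268) = 0. All KKT conditions hold.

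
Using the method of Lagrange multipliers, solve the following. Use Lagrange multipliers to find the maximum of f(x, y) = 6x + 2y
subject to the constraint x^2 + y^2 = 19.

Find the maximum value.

Set up Lagrange conditions: grad f = lambda * grad g
  6 = 2*lambda*x
  2 = 2*lambda*y
From these: x/y = 6/2, so x = 6t, y = 2t for some t.
Substitute into constraint: (6t)^2 + (2t)^2 = 19
  t^2 * 40 = 19
  t = sqrt(19/40)
Maximum = 6*x + 2*y = (6^2 + 2^2)*t = 40 * sqrt(19/40) = sqrt(760)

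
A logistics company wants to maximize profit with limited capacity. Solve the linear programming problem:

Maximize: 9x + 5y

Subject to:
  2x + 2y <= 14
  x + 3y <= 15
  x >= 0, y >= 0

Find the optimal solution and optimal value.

Feasible vertices: (0, 0), (0, 5), (3, 4), (7, 0)
Objective 9x + 5y at each:
  (0, 0): 0
  (0, 5): 25
  (3, 4): 47
  (7, 0): 63
Maximum is 63 at (7, 0).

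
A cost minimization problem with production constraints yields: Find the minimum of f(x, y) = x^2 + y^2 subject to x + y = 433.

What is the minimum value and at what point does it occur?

Substitute y = 433 - x into f(x,y) = x^2 + y^2:
g(x) = x^2 + (433 - x)^2 = 2x^2 - 866x + 187489
g'(x) = 4x - 866 = 0  =>  x = 433/2
y = 433 - 433/2 = 433/2
Minimum value = (433/2)^2 + (433/2)^2 = 187489/2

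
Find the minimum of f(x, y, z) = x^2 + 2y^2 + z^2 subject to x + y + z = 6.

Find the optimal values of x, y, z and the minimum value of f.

Using Lagrange multipliers on f = x^2 + 2y^2 + z^2 with constraint x + y + z = 6:
Conditions: 2*1*x = lambda, 2*2*y = lambda, 2*1*z = lambda
So x = lambda/2, y = lambda/4, z = lambda/2
Substituting into constraint: lambda * (5/4) = 6
lambda = 24/5
x = 12/5, y = 6/5, z = 12/5
Minimum value = 72/5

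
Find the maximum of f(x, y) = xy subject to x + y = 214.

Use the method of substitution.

Substitute y = 214 - x into f(x,y) = xy:
g(x) = x(214 - x) = 214x - x^2
g'(x) = 214 - 2x = 0  =>  x = 107
y = 214 - 107 = 107
Maximum value = 107 * 107 = 11449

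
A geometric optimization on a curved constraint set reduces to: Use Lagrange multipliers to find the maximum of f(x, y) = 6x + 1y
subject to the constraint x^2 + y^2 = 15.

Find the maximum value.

Set up Lagrange conditions: grad f = lambda * grad g
  6 = 2*lambda*x
  1 = 2*lambda*y
From these: x/y = 6/1, so x = 6t, y = 1t for some t.
Substitute into constraint: (6t)^2 + (1t)^2 = 15
  t^2 * 37 = 15
  t = sqrt(15/37)
Maximum = 6*x + 1*y = (6^2 + 1^2)*t = 37 * sqrt(15/37) = sqrt(555)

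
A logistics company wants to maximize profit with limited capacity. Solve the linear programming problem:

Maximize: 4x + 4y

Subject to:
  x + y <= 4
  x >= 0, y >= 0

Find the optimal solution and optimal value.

The feasible region has vertices at [(0, 0), (4, 0), (0, 4)].
Checking objective 4x + 4y at each vertex:
  (0, 0): 4*0 + 4*0 = 0
  (4, 0): 4*4 + 4*0 = 16
  (0, 4): 4*0 + 4*4 = 16
Maximum is 16 at (4, 0).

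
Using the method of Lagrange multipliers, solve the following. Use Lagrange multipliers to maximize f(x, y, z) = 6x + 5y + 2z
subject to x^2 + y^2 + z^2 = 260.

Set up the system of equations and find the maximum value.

Lagrange conditions: 6 = 2*lambda*x, 5 = 2*lambda*y, 2 = 2*lambda*z
So x:6 = y:5 = z:2, i.e. x = 6t, y = 5t, z = 2t
Constraint: t^2*(6^2 + 5^2 + 2^2) = 260
  t^2 * 65 = 260  =>  t = sqrt(4)
Maximum = 6*6t + 5*5t + 2*2t = 65*sqrt(4) = 130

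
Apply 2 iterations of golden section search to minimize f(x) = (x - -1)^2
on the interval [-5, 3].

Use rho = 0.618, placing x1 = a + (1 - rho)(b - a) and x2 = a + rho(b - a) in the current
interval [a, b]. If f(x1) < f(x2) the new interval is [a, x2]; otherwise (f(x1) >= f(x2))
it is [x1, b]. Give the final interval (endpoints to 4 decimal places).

Golden section search for min of f(x) = (x - -1)^2 on [-5, 3].
Each step: x1 = a + (1 - rho)(b - a), x2 = a + rho(b - a); if f(x1) < f(x2) keep [a, x2], otherwise keep [x1, b].
Step 1: [-5.0000, 3.0000], x1=-1.9440 (f=0.8911), x2=-0.0560 (f=0.8911); f(x1) = f(x2) (tie, not '<') => keep [-1.9440, 3.0000]
Step 2: [-1.9440, 3.0000], x1=-0.0554 (f=0.8923), x2=1.1114 (f=4.4580); f(x1) < f(x2) => keep [-1.9440, 1.1114]
Final interval: [-1.9440, 1.1114]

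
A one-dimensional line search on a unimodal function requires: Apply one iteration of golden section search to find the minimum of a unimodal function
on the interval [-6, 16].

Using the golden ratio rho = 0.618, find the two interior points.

Golden section search on [-6, 16].
Golden ratio rho = 0.618 (approx).
Interior points:
  x_1 = -6 + (1-0.618)*22 = 2.4040
  x_2 = -6 + 0.618*22 = 7.5960
Compare f(x_1) and f(x_2) to determine which subinterval to keep.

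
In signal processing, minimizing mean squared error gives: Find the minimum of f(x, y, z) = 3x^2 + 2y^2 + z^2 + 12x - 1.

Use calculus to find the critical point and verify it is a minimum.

f(x,y,z) = 3x^2 + 2y^2 + z^2 + 12x - 1
df/dx = 6x + (12) = 0 => x = -2
df/dy = 4y + (0) = 0 => y = 0
df/dz = 2z + (0) = 0 => z = 0
f(-2,0,0) = 3*(-2)^2 + 2*(0)^2 + 1*(0)^2 + 12*(-2) + -1 = -13
Hessian is diagonal with entries 6, 4, 2 > 0, confirmed minimum.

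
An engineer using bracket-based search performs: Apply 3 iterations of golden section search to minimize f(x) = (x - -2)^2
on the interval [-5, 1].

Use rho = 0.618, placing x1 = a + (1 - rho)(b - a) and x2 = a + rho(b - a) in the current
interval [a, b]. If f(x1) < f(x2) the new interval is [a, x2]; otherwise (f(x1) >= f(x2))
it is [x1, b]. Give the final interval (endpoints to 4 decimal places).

Golden section search for min of f(x) = (x - -2)^2 on [-5, 1].
Each step: x1 = a + (1 - rho)(b - a), x2 = a + rho(b - a); if f(x1) < f(x2) keep [a, x2], otherwise keep [x1, b].
Step 1: [-5.0000, 1.0000], x1=-2.7080 (f=0.5013), x2=-1.2920 (f=0.5013); f(x1) = f(x2) (tie, not '<') => keep [-2.7080, 1.0000]
Step 2: [-2.7080, 1.0000], x1=-1.2915 (f=0.5019), x2=-0.4165 (f=2.5076); f(x1) < f(x2) => keep [-2.7080, -0.4165]
Step 3: [-2.7080, -0.4165], x1=-1.8326 (f=0.0280), x2=-1.2918 (f=0.5015); f(x1) < f(x2) => keep [-2.7080, -1.2918]
Final interval: [-2.7080, -1.2918]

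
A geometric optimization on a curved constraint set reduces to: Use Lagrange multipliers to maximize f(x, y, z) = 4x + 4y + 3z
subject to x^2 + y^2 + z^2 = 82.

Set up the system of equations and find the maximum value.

Lagrange conditions: 4 = 2*lambda*x, 4 = 2*lambda*y, 3 = 2*lambda*z
So x:4 = y:4 = z:3, i.e. x = 4t, y = 4t, z = 3t
Constraint: t^2*(4^2 + 4^2 + 3^2) = 82
  t^2 * 41 = 82  =>  t = sqrt(2)
Maximum = 4*4t + 4*4t + 3*3t = 41*sqrt(2) = sqrt(3362)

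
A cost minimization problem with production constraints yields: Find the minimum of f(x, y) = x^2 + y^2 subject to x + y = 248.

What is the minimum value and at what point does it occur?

Substitute y = 248 - x into f(x,y) = x^2 + y^2:
g(x) = x^2 + (248 - x)^2 = 2x^2 - 496x + 61504
g'(x) = 4x - 496 = 0  =>  x = 124
y = 248 - 124 = 124
Minimum value = 124^2 + 124^2 = 30752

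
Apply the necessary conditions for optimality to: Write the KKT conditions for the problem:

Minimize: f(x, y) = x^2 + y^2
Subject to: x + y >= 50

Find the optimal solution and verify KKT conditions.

KKT conditions for min x^2 + y^2 s.t. x + y >= 50:
Stationarity: 2x = mu, 2y = mu
So x = y = mu/2.
Complementary slackness: mu*(x + y - 50) = 0
Primal feasibility: x + y >= 50; dual feasibility: mu >= 0
If mu = 0 then x = y = 0, but 0 + 0 < 50 is infeasible, so the constraint is active.
Constraint active: x + y = 2*(mu/2) = 50 => mu = 50
x = y = 25, f = 1250
Verify: stationarity 2*25 = 50 = mu; primal 25 + 25 = 50 >= 50; dual mu = 50 >= 0; complementary slackness 50*(50 - 50) = 0. All KKT conditions hold.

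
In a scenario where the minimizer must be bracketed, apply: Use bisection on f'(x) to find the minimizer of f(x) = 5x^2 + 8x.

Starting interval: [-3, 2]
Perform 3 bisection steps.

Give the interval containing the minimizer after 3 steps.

Finding critical point of f(x) = 5x^2 + 8x using bisection on f'(x) = 10x + 8.
f'(x) = 0 when x = -4/5.
Starting interval: [-3, 2]
Step 1: mid = -1/2, f'(mid) = 3, new interval = [-3, -1/2]
Step 2: mid = -7/4, f'(mid) = -19/2, new interval = [-7/4, -1/2]
Step 3: mid = -9/8, f'(mid) = -13/4, new interval = [-9/8, -1/2]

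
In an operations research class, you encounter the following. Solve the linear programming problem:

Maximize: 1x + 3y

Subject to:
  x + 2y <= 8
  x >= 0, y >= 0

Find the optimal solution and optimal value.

The feasible region has vertices at [(0, 0), (8, 0), (0, 4)].
Checking objective 1x + 3y at each vertex:
  (0, 0): 1*0 + 3*0 = 0
  (8, 0): 1*8 + 3*0 = 8
  (0, 4): 1*0 + 3*4 = 12
Maximum is 12 at (0, 4).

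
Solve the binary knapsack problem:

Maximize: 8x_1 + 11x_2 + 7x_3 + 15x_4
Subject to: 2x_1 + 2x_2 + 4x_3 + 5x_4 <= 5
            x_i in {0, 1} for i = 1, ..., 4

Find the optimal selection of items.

Items: item 1 (v=8, w=2), item 2 (v=11, w=2), item 3 (v=7, w=4), item 4 (v=15, w=5)
Capacity: 5
Checking all 16 subsets (w = total weight, v = total value):
  {}: w = 0, v = 0
  {1}: w = 2, v = 8
  {2}: w = 2, v = 11
  {3}: w = 4, v = 7
  {4}: w = 5, v = 15
  {1, 2}: w = 4, v = 19
  {1, 3}: w = 6 > 5, infeasible
  {1, 4}: w = 7 > 5, infeasible
  {2, 3}: w = 6 > 5, infeasible
  {2, 4}: w = 7 > 5, infeasible
  {3, 4}: w = 9 > 5, infeasible
  {1, 2, 3}: w = 8 > 5, infeasible
  {1, 2, 4}: w = 9 > 5, infeasible
  {1, 3, 4}: w = 11 > 5, infeasible
  {2, 3, 4}: w = 11 > 5, infeasible
  {1, 2, 3, 4}: w = 13 > 5, infeasible
Best feasible subset: items [1, 2]
Total weight: 4 <= 5, total value: 19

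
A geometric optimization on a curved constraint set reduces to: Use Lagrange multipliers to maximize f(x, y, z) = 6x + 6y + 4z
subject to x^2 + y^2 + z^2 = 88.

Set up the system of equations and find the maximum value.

Lagrange conditions: 6 = 2*lambda*x, 6 = 2*lambda*y, 4 = 2*lambda*z
So x:6 = y:6 = z:4, i.e. x = 6t, y = 6t, z = 4t
Constraint: t^2*(6^2 + 6^2 + 4^2) = 88
  t^2 * 88 = 88  =>  t = sqrt(1)
Maximum = 6*6t + 6*6t + 4*4t = 88*sqrt(1) = 88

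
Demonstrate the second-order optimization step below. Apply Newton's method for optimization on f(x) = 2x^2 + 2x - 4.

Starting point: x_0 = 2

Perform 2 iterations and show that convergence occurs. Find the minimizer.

f(x) = 2x^2 + 2x - 4, f'(x) = 4x + (2), f''(x) = 4
Step 1: f'(2) = 10, x_1 = 2 - 10/4 = -1/2
Step 2: f'(-1/2) = 0, x_2 = -1/2 (converged)
Newton's method converges in 1 step for quadratics.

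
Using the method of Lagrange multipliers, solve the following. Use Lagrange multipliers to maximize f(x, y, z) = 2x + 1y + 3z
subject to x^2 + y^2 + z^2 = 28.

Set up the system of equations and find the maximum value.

Lagrange conditions: 2 = 2*lambda*x, 1 = 2*lambda*y, 3 = 2*lambda*z
So x:2 = y:1 = z:3, i.e. x = 2t, y = 1t, z = 3t
Constraint: t^2*(2^2 + 1^2 + 3^2) = 28
  t^2 * 14 = 28  =>  t = sqrt(2)
Maximum = 2*2t + 1*1t + 3*3t = 14*sqrt(2) = sqrt(392)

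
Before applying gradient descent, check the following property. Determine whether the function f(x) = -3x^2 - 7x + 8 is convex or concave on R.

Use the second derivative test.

f(x) = -3x^2 - 7x + 8
f'(x) = -6x - 7
f''(x) = -6
Since f''(x) = -6 < 0 for all x, f is concave on R.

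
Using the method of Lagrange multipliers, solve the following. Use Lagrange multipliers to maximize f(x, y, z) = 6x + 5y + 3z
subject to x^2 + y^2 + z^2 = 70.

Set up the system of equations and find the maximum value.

Lagrange conditions: 6 = 2*lambda*x, 5 = 2*lambda*y, 3 = 2*lambda*z
So x:6 = y:5 = z:3, i.e. x = 6t, y = 5t, z = 3t
Constraint: t^2*(6^2 + 5^2 + 3^2) = 70
  t^2 * 70 = 70  =>  t = sqrt(1)
Maximum = 6*6t + 5*5t + 3*3t = 70*sqrt(1) = 70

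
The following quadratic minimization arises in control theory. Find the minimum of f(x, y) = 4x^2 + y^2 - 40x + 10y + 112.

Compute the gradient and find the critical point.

f(x,y) = 4x^2 + y^2 - 40x + 10y + 112
df/dx = 8x + (-40) = 0  =>  x = 5
df/dy = 2y + (10) = 0  =>  y = -5
f(5, -5) = 4*(5)^2 + 1*(-5)^2 + -40*(5) + 10*(-5) + 112 = -13
Hessian is diagonal with entries 8, 2 > 0, so this is a minimum.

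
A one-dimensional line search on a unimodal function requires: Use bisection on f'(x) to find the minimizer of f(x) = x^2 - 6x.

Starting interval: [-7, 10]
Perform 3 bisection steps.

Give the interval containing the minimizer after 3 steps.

Finding critical point of f(x) = x^2 - 6x using bisection on f'(x) = 2x + -6.
f'(x) = 0 when x = 3.
Starting interval: [-7, 10]
Step 1: mid = 3/2, f'(mid) = -3, new interval = [3/2, 10]
Step 2: mid = 23/4, f'(mid) = 11/2, new interval = [3/2, 23/4]
Step 3: mid = 29/8, f'(mid) = 5/4, new interval = [3/2, 29/8]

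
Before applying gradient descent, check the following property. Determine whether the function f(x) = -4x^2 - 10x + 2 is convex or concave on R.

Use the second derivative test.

f(x) = -4x^2 - 10x + 2
f'(x) = -8x - 10
f''(x) = -8
Since f''(x) = -8 < 0 for all x, f is concave on R.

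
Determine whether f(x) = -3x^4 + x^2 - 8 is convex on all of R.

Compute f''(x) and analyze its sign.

f(x) = -3x^4 + x^2 - 8
f'(x) = -12x^3 + 2x
f''(x) = -36x^2 + 2
f''(x) = -36x^2 + 2 -> -inf as |x| -> inf
Therefore, f is not globally convex on R.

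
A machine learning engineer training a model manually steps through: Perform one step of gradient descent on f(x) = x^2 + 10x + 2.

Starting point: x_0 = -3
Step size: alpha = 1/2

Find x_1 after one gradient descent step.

f(x) = x^2 + 10x + 2
f'(x) = 2x + 10
f'(-3) = 2*-3 + (10) = 4
x_1 = x_0 - alpha * f'(x_0) = -3 - 1/2 * 4 = -5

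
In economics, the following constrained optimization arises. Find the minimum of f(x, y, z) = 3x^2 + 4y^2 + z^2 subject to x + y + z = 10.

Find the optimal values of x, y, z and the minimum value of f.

Using Lagrange multipliers on f = 3x^2 + 4y^2 + z^2 with constraint x + y + z = 10:
Conditions: 2*3*x = lambda, 2*4*y = lambda, 2*1*z = lambda
So x = lambda/6, y = lambda/8, z = lambda/2
Substituting into constraint: lambda * (19/24) = 10
lambda = 240/19
x = 40/19, y = 30/19, z = 120/19
Minimum value = 1200/19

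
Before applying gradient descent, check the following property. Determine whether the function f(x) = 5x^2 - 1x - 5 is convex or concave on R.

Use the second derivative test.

f(x) = 5x^2 - 1x - 5
f'(x) = 10x - 1
f''(x) = 10
Since f''(x) = 10 > 0 for all x, f is convex on R.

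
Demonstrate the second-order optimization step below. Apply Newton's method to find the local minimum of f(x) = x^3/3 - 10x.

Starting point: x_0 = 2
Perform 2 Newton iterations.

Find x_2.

f(x) = x^3/3 - 10x
f'(x) = x^2 - 10, f''(x) = 2x
Newton update: x_{n+1} = x_n - (x_n^2 - 10)/(2*x_n)
Step 1: x_0 = 2, f'=-6, f''=4, x_1 = 7/2
Step 2: x_1 = 7/2, f'=9/4, f''=7, x_2 = 89/28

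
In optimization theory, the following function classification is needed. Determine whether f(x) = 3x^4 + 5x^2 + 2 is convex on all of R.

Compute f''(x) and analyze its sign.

f(x) = 3x^4 + 5x^2 + 2
f'(x) = 12x^3 + 10x
f''(x) = 36x^2 + 10
f''(x) = 36x^2 + 10 >= 10 > 0 for all x
Therefore, f is convex on R.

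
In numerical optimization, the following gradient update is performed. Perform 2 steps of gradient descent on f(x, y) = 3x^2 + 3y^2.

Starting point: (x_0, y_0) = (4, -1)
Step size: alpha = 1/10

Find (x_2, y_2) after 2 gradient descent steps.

f(x,y) = 3x^2 + 3y^2
grad_x = 6x + 0y, grad_y = 6y + 0x
Step 1: grad = (24, -6), (8/5, -2/5)
Step 2: grad = (48/5, -12/5), (16/25, -4/25)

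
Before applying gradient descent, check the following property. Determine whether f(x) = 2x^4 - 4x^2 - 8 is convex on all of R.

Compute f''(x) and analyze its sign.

f(x) = 2x^4 - 4x^2 - 8
f'(x) = 8x^3 + -8x
f''(x) = 24x^2 + -8
f''(0) = -8 < 0, so not convex near x = 0
Therefore, f is not globally convex on R.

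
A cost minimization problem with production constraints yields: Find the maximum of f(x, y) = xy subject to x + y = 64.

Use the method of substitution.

Substitute y = 64 - x into f(x,y) = xy:
g(x) = x(64 - x) = 64x - x^2
g'(x) = 64 - 2x = 0  =>  x = 32
y = 64 - 32 = 32
Maximum value = 32 * 32 = 1024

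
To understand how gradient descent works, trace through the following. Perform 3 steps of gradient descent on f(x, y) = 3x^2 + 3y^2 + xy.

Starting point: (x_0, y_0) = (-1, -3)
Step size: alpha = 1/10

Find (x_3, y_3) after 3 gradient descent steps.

f(x,y) = 3x^2 + 3y^2 + xy
grad_x = 6x + 1y, grad_y = 6y + 1x
Step 1: grad = (-9, -19), (-1/10, -11/10)
Step 2: grad = (-17/10, -67/10), (7/100, -43/100)
Step 3: grad = (-1/100, -251/100), (71/1000, -179/1000)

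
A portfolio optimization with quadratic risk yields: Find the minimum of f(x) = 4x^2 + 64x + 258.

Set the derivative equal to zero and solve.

f(x) = 4x^2 + 64x + 258
f'(x) = 8x + (64) = 0
x = -64/8 = -8
f(-8) = 2
Since f''(x) = 8 > 0, this is a minimum.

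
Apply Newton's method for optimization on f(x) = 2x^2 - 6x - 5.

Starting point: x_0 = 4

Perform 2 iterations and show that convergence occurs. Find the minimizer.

f(x) = 2x^2 - 6x - 5, f'(x) = 4x + (-6), f''(x) = 4
Step 1: f'(4) = 10, x_1 = 4 - 10/4 = 3/2
Step 2: f'(3/2) = 0, x_2 = 3/2 (converged)
Newton's method converges in 1 step for quadratics.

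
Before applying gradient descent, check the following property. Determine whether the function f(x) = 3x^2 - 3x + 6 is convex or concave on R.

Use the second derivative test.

f(x) = 3x^2 - 3x + 6
f'(x) = 6x - 3
f''(x) = 6
Since f''(x) = 6 > 0 for all x, f is convex on R.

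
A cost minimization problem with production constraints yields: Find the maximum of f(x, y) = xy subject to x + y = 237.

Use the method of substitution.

Substitute y = 237 - x into f(x,y) = xy:
g(x) = x(237 - x) = 237x - x^2
g'(x) = 237 - 2x = 0  =>  x = 237/2
y = 237 - 237/2 = 237/2
Maximum value = (237/2) * (237/2) = 56169/4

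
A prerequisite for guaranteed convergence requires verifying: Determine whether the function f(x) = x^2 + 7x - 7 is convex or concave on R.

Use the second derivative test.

f(x) = x^2 + 7x - 7
f'(x) = 2x + 7
f''(x) = 2
Since f''(x) = 2 > 0 for all x, f is convex on R.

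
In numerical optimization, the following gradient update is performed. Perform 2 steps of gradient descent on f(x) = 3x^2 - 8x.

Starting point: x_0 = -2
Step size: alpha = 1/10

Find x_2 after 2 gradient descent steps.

f(x) = 3x^2 - 8x, f'(x) = 6x + (-8)
Step 1: f'(-2) = -20, x_1 = -2 - 1/10 * -20 = 0
Step 2: f'(0) = -8, x_2 = 0 - 1/10 * -8 = 4/5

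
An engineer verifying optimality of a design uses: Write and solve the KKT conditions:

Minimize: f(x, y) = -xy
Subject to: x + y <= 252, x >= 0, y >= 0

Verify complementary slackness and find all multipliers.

Problem: min -xy s.t. x + y <= 252 (multiplier lambda), x >= 0 (mu_x), y >= 0 (mu_y)
KKT stationarity: -y + lambda - mu_x = 0, -x + lambda - mu_y = 0, with lambda, mu_x, mu_y >= 0
Complementary slackness: lambda*(x + y - 252) = 0, mu_x*x = 0, mu_y*y = 0
If lambda = 0: y = -mu_x <= 0 and x = -mu_y <= 0 force x = y = 0 with f = 0; but x = y = 126 is feasible with f = -15876 < 0, so this is not the minimum. Hence lambda > 0 and x + y = 252.
Try x > 0, y > 0 (so mu_x = mu_y = 0): y = lambda, x = lambda => x = y = lambda
x + y = 252 => 2*lambda = 252 => lambda = 126
x* = y* = 126 > 0, consistent with mu_x = mu_y = 0.
(Any feasible point with x = 0 or y = 0 has f = 0 > -15876, so the minimum is not on those boundaries.)
min(-xy) = -15876 (i.e. max xy = 15876)
Multipliers: lambda = 126, mu_x = 0, mu_y = 0
Complementary slackness: lambda*(x + y - 252) = 126*(126 + 126 - 252) = 0, mu_x*x = 0*126 = 0, mu_y*y = 0*126 = 0. Satisfied.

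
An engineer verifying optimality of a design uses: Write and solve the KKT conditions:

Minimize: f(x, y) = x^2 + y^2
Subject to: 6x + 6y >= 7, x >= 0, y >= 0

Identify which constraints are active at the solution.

KKT conditions for min x^2 + y^2 s.t. 6x + 6y >= 7, x >= 0, y >= 0:
Stationarity: 2x = mu*6 + mu_x, 2y = mu*6 + mu_y, with mu, mu_x, mu_y >= 0
Complementary slackness: mu*(6x + 6y - 7) = 0, mu_x*x = 0, mu_y*y = 0
(0, 0) is infeasible (6*0 + 6*0 < 7), so if mu = 0 stationarity would force x = mu_x/2 >= 0, y = mu_y/2 >= 0 with mu_x*x = mu_y*y = 0, i.e. x = y = 0: contradiction. Hence mu > 0 and 6x + 6y = 7 is active.
Try x > 0, y > 0 (so mu_x = mu_y = 0): x = 6*mu/2, y = 6*mu/2
Substitute: 6*(6*mu/2) + 6*(6*mu/2) = 7
  mu*72/2 = 7 => mu = 7/36
x* = 7/12 > 0, y* = 7/12 > 0, consistent with mu_x = mu_y = 0.
f is convex and the constraints are linear, so this KKT point is the global minimum.
f* = 49/72
Active constraints: 6x + 6y >= 7 (holds with equality, mu = 7/36 > 0); x >= 0 and y >= 0 are inactive (mu_x = mu_y = 0).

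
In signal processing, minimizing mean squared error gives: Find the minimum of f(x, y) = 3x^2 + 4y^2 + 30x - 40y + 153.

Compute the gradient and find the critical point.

f(x,y) = 3x^2 + 4y^2 + 30x - 40y + 153
df/dx = 6x + (30) = 0  =>  x = -5
df/dy = 8y + (-40) = 0  =>  y = 5
f(-5, 5) = 3*(-5)^2 + 4*(5)^2 + 30*(-5) + -40*(5) + 153 = -22
Hessian is diagonal with entries 6, 8 > 0, so this is a minimum.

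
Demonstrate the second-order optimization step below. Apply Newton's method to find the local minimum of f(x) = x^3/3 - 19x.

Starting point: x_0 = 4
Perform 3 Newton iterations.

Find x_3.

f(x) = x^3/3 - 19x
f'(x) = x^2 - 19, f''(x) = 2x
Newton update: x_{n+1} = x_n - (x_n^2 - 19)/(2*x_n)
Step 1: x_0 = 4, f'=-3, f''=8, x_1 = 35/8
Step 2: x_1 = 35/8, f'=9/64, f''=35/4, x_2 = 2441/560
Step 3: x_2 = 2441/560, f'=81/313600, f''=2441/280, x_3 = 11916881/2733920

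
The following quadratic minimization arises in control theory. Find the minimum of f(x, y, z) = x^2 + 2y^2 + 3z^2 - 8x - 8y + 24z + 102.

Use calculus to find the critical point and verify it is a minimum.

f(x,y,z) = x^2 + 2y^2 + 3z^2 - 8x - 8y + 24z + 102
df/dx = 2x + (-8) = 0 => x = 4
df/dy = 4y + (-8) = 0 => y = 2
df/dz = 6z + (24) = 0 => z = -4
f(4,2,-4) = 1*(4)^2 + 2*(2)^2 + 3*(-4)^2 + -8*(4) + -8*(2) + 24*(-4) + 102 = 30
Hessian is diagonal with entries 2, 4, 6 > 0, confirmed minimum.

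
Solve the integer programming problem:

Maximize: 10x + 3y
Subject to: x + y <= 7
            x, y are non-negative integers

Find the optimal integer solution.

Objective: 10x + 3y, constraint: x + y <= 7
Coefficient of x is 10 >= coefficient of y is 3, so allocate the entire budget to x.
Optimal: x = 7, y = 0, value = 70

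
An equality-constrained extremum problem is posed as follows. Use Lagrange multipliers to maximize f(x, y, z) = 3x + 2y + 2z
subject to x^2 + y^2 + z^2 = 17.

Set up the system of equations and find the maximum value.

Lagrange conditions: 3 = 2*lambda*x, 2 = 2*lambda*y, 2 = 2*lambda*z
So x:3 = y:2 = z:2, i.e. x = 3t, y = 2t, z = 2t
Constraint: t^2*(3^2 + 2^2 + 2^2) = 17
  t^2 * 17 = 17  =>  t = sqrt(1)
Maximum = 3*3t + 2*2t + 2*2t = 17*sqrt(1) = 17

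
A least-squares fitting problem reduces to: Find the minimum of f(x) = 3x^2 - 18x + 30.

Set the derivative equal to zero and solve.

f(x) = 3x^2 - 18x + 30
f'(x) = 6x + (-18) = 0
x = 18/6 = 3
f(3) = 3
Since f''(x) = 6 > 0, this is a minimum.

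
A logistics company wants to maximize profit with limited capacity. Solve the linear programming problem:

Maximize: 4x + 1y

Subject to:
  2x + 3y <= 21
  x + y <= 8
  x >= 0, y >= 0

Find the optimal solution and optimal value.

Feasible vertices: (0, 0), (0, 7), (3, 5), (8, 0)
Objective 4x + 1y at each:
  (0, 0): 0
  (0, 7): 7
  (3, 5): 17
  (8, 0): 32
Maximum is 32 at (8, 0).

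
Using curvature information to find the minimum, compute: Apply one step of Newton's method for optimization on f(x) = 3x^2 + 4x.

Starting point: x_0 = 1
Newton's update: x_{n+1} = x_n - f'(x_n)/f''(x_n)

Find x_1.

f(x) = 3x^2 + 4x
f'(x) = 6x + (4), f''(x) = 6
Newton step: x_1 = x_0 - f'(x_0)/f''(x_0)
f'(1) = 10
x_1 = 1 - 10/6 = -2/3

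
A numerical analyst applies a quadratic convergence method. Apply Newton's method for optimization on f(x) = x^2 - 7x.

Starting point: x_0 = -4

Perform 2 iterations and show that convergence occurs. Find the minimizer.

f(x) = x^2 - 7x, f'(x) = 2x + (-7), f''(x) = 2
Step 1: f'(-4) = -15, x_1 = -4 - -15/2 = 7/2
Step 2: f'(7/2) = 0, x_2 = 7/2 (converged)
Newton's method converges in 1 step for quadratics.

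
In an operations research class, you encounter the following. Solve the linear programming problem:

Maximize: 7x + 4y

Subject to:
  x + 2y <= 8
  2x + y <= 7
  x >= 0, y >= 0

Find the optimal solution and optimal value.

Feasible vertices: (0, 0), (0, 4), (2, 3), (7/2, 0)
Objective 7x + 4y at each:
  (0, 0): 0
  (0, 4): 16
  (2, 3): 26
  (7/2, 0): 49/2
Maximum is 26 at (2, 3).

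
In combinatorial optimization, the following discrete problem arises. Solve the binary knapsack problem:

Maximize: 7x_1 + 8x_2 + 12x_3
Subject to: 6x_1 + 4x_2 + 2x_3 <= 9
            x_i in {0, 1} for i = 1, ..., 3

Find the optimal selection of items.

Items: item 1 (v=7, w=6), item 2 (v=8, w=4), item 3 (v=12, w=2)
Capacity: 9
Checking all 8 subsets (w = total weight, v = total value):
  {}: w = 0, v = 0
  {1}: w = 6, v = 7
  {2}: w = 4, v = 8
  {3}: w = 2, v = 12
  {1, 2}: w = 10 > 9, infeasible
  {1, 3}: w = 8, v = 19
  {2, 3}: w = 6, v = 20
  {1, 2, 3}: w = 12 > 9, infeasible
Best feasible subset: items [2, 3]
Total weight: 6 <= 9, total value: 20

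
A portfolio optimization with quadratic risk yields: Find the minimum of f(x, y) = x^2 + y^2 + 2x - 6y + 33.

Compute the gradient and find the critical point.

f(x,y) = x^2 + y^2 + 2x - 6y + 33
df/dx = 2x + (2) = 0  =>  x = -1
df/dy = 2y + (-6) = 0  =>  y = 3
f(-1, 3) = 1*(-1)^2 + 1*(3)^2 + 2*(-1) + -6*(3) + 33 = 23
Hessian is diagonal with entries 2, 2 > 0, so this is a minimum.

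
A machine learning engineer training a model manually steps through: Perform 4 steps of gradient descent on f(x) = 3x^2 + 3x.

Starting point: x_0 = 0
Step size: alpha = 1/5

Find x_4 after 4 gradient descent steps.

f(x) = 3x^2 + 3x, f'(x) = 6x + (3)
Step 1: f'(0) = 3, x_1 = 0 - 1/5 * 3 = -3/5
Step 2: f'(-3/5) = -3/5, x_2 = -3/5 - 1/5 * -3/5 = -12/25
Step 3: f'(-12/25) = 3/25, x_3 = -12/25 - 1/5 * 3/25 = -63/125
Step 4: f'(-63/125) = -3/125, x_4 = -63/125 - 1/5 * -3/125 = -312/625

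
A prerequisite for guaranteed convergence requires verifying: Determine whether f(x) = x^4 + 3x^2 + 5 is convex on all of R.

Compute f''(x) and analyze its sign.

f(x) = x^4 + 3x^2 + 5
f'(x) = 4x^3 + 6x
f''(x) = 12x^2 + 6
f''(x) = 12x^2 + 6 >= 6 > 0 for all x
Therefore, f is convex on R.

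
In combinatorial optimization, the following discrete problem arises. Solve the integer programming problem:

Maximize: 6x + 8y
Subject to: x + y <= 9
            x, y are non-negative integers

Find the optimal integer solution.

Objective: 6x + 8y, constraint: x + y <= 9
Coefficient of y is 8 > coefficient of x is 6, so allocate the entire budget to y.
Optimal: x = 0, y = 9, value = 72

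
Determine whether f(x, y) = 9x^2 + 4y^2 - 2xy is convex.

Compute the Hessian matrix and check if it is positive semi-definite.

f(x,y) = 9x^2 + 4y^2 - 2xy
Hessian H = [[18, -2], [-2, 8]]
trace(H) = 26, det(H) = 140
Eigenvalues: (26 +/- sqrt(116)) / 2 = 18.39, 7.615
Since both eigenvalues > 0, f is convex.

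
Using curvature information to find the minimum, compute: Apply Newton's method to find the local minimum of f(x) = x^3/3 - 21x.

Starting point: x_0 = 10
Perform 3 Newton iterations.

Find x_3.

f(x) = x^3/3 - 21x
f'(x) = x^2 - 21, f''(x) = 2x
Newton update: x_{n+1} = x_n - (x_n^2 - 21)/(2*x_n)
Step 1: x_0 = 10, f'=79, f''=20, x_1 = 121/20
Step 2: x_1 = 121/20, f'=6241/400, f''=121/10, x_2 = 23041/4840
Step 3: x_2 = 23041/4840, f'=38950081/23425600, f''=23041/2420, x_3 = 1022825281/223036880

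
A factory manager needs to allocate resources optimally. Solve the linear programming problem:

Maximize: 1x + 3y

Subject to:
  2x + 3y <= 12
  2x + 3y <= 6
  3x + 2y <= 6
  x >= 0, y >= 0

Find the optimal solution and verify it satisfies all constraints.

Feasible vertices: (0, 0), (0, 2), (6/5, 6/5), (2, 0)
Objective 1x + 3y at each vertex:
  (0, 0): 0
  (0, 2): 6
  (6/5, 6/5): 24/5
  (2, 0): 2
Maximum is 6 at (0, 2).
Verify constraints at (x, y) = (0, 2):
  2*0 + 3*2 = 6 <= 12
  2*0 + 3*2 = 6 <= 6 (active)
  3*0 + 2*2 = 4 <= 6
  x = 0 >= 0, y = 2 >= 0. All constraints satisfied.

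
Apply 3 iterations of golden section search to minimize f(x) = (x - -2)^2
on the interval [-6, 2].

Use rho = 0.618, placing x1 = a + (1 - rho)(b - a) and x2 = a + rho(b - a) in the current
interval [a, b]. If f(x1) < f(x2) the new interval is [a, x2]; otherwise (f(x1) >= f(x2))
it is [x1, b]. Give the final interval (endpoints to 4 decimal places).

Golden section search for min of f(x) = (x - -2)^2 on [-6, 2].
Each step: x1 = a + (1 - rho)(b - a), x2 = a + rho(b - a); if f(x1) < f(x2) keep [a, x2], otherwise keep [x1, b].
Step 1: [-6.0000, 2.0000], x1=-2.9440 (f=0.8911), x2=-1.0560 (f=0.8911); f(x1) = f(x2) (tie, not '<') => keep [-2.9440, 2.0000]
Step 2: [-2.9440, 2.0000], x1=-1.0554 (f=0.8923), x2=0.1114 (f=4.4580); f(x1) < f(x2) => keep [-2.9440, 0.1114]
Step 3: [-2.9440, 0.1114], x1=-1.7768 (f=0.0498), x2=-1.0558 (f=0.8916); f(x1) < f(x2) => keep [-2.9440, -1.0558]
Final interval: [-2.9440, -1.0558]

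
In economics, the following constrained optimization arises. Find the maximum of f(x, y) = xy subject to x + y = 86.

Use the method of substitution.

Substitute y = 86 - x into f(x,y) = xy:
g(x) = x(86 - x) = 86x - x^2
g'(x) = 86 - 2x = 0  =>  x = 43
y = 86 - 43 = 43
Maximum value = 43 * 43 = 1849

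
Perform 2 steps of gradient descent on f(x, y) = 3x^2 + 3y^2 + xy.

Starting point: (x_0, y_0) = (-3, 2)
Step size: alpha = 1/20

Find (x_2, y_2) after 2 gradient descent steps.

f(x,y) = 3x^2 + 3y^2 + xy
grad_x = 6x + 1y, grad_y = 6y + 1x
Step 1: grad = (-16, 9), (-11/5, 31/20)
Step 2: grad = (-233/20, 71/10), (-647/400, 239/200)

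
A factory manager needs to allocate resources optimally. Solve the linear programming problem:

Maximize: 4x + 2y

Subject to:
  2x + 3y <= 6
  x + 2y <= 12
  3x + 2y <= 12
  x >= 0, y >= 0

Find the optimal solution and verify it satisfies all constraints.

Feasible vertices: (0, 0), (0, 2), (3, 0)
Objective 4x + 2y at each vertex:
  (0, 0): 0
  (0, 2): 4
  (3, 0): 12
Maximum is 12 at (3, 0).
Verify constraints at (x, y) = (3, 0):
  2*3 + 3*0 = 6 <= 6 (active)
  1*3 + 2*0 = 3 <= 12
  3*3 + 2*0 = 9 <= 12
  x = 3 >= 0, y = 0 >= 0. All constraints satisfied.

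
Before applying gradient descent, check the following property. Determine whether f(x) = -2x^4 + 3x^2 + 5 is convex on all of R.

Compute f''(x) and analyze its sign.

f(x) = -2x^4 + 3x^2 + 5
f'(x) = -8x^3 + 6x
f''(x) = -24x^2 + 6
f''(x) = -24x^2 + 6 -> -inf as |x| -> inf
Therefore, f is not globally convex on R.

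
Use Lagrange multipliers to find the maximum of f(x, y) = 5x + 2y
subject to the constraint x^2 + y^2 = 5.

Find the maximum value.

Set up Lagrange conditions: grad f = lambda * grad g
  5 = 2*lambda*x
  2 = 2*lambda*y
From these: x/y = 5/2, so x = 5t, y = 2t for some t.
Substitute into constraint: (5t)^2 + (2t)^2 = 5
  t^2 * 29 = 5
  t = sqrt(5/29)
Maximum = 5*x + 2*y = (5^2 + 2^2)*t = 29 * sqrt(5/29) = sqrt(145)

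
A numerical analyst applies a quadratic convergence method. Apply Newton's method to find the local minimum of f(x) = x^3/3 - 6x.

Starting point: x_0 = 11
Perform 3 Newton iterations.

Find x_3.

f(x) = x^3/3 - 6x
f'(x) = x^2 - 6, f''(x) = 2x
Newton update: x_{n+1} = x_n - (x_n^2 - 6)/(2*x_n)
Step 1: x_0 = 11, f'=115, f''=22, x_1 = 127/22
Step 2: x_1 = 127/22, f'=13225/484, f''=127/11, x_2 = 19033/5588
Step 3: x_2 = 19033/5588, f'=174900625/31225744, f''=19033/2794, x_3 = 549609553/212712808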